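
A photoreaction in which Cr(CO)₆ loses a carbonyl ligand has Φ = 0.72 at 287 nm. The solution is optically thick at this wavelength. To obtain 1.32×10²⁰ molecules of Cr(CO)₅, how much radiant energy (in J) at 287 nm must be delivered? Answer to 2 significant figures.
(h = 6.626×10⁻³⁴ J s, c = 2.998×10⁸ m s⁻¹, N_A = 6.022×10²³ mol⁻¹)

130 J

Product: 1.32×10²⁰ / 6.022×10²³ = 2.192×10⁻⁴ mol.
Photons that must be absorbed: 2.192×10⁻⁴ / 0.72 = 3.044×10⁻⁴ mol.
Photon energy: hc/λ = 6.922×10⁻¹⁹ J; per mole, 4.168×10⁵ J mol⁻¹.
Energy required: 3.044×10⁻⁴ × 4.168×10⁵ = 130 J.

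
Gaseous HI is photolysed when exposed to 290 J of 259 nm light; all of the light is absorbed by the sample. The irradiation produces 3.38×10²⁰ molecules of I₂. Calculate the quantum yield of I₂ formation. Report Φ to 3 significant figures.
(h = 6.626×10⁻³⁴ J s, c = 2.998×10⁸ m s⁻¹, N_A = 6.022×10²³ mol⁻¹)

Product: 3.38×10²⁰ / 6.022×10²³ = 5.613×10⁻⁴ mol.
Photon energy at 259 nm: hc/λ = (6.626×10⁻³⁴)(2.998×10⁸)/(259×10⁻⁹) = 7.670×10⁻¹⁹ J.
Photons incident: 290 / 7.670×10⁻¹⁹ = 3.781×10²⁰, i.e. 3.781×10²⁰/6.022×10²³ = 6.279×10⁻⁴ mol.
Φ = 5.613×10⁻⁴ mol / 6.279×10⁻⁴ mol photons = 0.894.

Φ = 0.894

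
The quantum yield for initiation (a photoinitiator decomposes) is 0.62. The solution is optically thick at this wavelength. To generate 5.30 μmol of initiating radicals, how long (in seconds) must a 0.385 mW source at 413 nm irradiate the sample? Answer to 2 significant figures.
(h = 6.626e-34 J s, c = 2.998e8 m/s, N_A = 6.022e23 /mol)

t ≈ 6400 s

Product: 5.30 μmol = 5.30e-6 mol.
Photons that must be absorbed: 5.30e-6 / 0.62 = 8.548e-6 mol.
Photon energy: hc/λ = 4.810e-19 J; per mole, 2.897e5 J mol⁻¹.
Energy required: 8.548e-6 × 2.897e5 = 2.476 J.
Time: 2.476 J / 0.000385 W = 6400 s.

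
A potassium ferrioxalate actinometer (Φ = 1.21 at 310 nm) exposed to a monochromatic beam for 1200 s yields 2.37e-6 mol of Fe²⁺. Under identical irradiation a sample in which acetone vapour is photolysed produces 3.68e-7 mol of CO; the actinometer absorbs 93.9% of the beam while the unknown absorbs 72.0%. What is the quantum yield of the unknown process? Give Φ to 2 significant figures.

Φ = 0.25

Photons absorbed by the actinometer: 2.37e-6 / 1.21 = 1.959e-6 mol.
Incident flux: 1.959e-6 / 0.939 = 2.086e-6 einstein.
Absorbed by unknown: 0.720 × 2.086e-6 = 1.502e-6 mol.
Φ(unknown) = 3.68e-7 / 1.502e-6 = 0.25.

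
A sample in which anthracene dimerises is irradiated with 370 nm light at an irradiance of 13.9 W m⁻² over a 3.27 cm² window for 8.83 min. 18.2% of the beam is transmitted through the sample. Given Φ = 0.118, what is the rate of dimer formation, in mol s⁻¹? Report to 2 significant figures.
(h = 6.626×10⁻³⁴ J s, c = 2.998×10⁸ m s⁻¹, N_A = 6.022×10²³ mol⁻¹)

Photon energy at 370 nm: hc/λ = (6.626×10⁻³⁴)(2.998×10⁸)/(370×10⁻⁹) = 5.369×10⁻¹⁹ J.
Energy delivered: (13.9 W m⁻²)(3.27×10⁻⁴ m²)(529.8 s) = 2.408 J.
Photons incident: 2.408 / 5.369×10⁻¹⁹ = 4.485×10¹⁸, i.e. 4.485×10¹⁸/6.022×10²³ = 7.448×10⁻⁶ mol.
Fraction absorbed: 1 − 18.2/100 = 0.8180.
Photons absorbed: 0.8180 × 7.448×10⁻⁶ = 6.092×10⁻⁶ mol.
Product formed: 0.118 × 6.092×10⁻⁶ = 7.189×10⁻⁷ mol.
Rate: 7.189×10⁻⁷ / 529.8 s = 1.4×10⁻⁹ mol s⁻¹.

1.4×10⁻⁹ mol s⁻¹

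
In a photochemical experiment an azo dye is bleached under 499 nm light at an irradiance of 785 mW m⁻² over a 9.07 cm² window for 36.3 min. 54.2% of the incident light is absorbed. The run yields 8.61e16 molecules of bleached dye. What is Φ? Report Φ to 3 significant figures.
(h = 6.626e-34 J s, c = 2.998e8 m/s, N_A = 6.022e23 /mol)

Product: 8.61e16 / 6.022e23 = 1.430e-7 mol.
Photon energy at 499 nm: hc/λ = (6.626e-34)(2.998e8)/(499e-9) = 3.981e-19 J.
Energy delivered: (785 mW m⁻²)(9.07e-4 m²)(2178 s) = 1.551 J.
Photons incident: 1.551 / 3.981e-19 = 3.896e18, i.e. 3.896e18/6.022e23 = 6.470e-6 mol.
Photons absorbed: 0.542 × 6.470e-6 = 3.507e-6 mol.
Φ = 1.430e-7 mol / 3.507e-6 mol photons = 0.0408.

Φ = 0.0408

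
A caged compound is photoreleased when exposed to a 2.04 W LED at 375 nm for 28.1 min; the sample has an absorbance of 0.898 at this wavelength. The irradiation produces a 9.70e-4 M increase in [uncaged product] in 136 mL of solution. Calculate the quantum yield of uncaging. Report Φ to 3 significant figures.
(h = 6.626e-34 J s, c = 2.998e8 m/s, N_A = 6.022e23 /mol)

Φ = 0.0140

Product: (9.70e-4 M)(0.136 L) = 1.319e-4 mol.
Photon energy at 375 nm: hc/λ = (6.626e-34)(2.998e8)/(375e-9) = 5.297e-19 J.
Energy delivered: (2.04 W)(1686 s) = 3439 J.
Photons incident: 3439 / 5.297e-19 = 6.492e21, i.e. 6.492e21/6.022e23 = 0.01078 mol.
Fraction absorbed: 1 − 10^(−0.898) = 0.8735.
Photons absorbed: 0.8735 × 0.01078 = 0.009416 mol.
Φ = 1.319e-4 mol / 0.009416 mol photons = 0.0140.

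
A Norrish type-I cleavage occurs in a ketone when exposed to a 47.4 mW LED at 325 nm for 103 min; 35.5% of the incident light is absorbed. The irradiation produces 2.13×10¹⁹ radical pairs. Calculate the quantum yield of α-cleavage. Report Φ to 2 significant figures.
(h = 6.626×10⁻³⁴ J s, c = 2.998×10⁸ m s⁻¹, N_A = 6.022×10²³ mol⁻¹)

Product: 2.13×10¹⁹ / 6.022×10²³ = 3.537×10⁻⁵ mol.
Photon energy at 325 nm: hc/λ = (6.626×10⁻³⁴)(2.998×10⁸)/(325×10⁻⁹) = 6.112×10⁻¹⁹ J.
Energy delivered: (47.4 mW)(6180 s) = 292.9 J.
Photons incident: 292.9 / 6.112×10⁻¹⁹ = 4.792×10²⁰, i.e. 4.792×10²⁰/6.022×10²³ = 7.957×10⁻⁴ mol.
Photons absorbed: 0.355 × 7.957×10⁻⁴ = 2.825×10⁻⁴ mol.
Φ = 3.537×10⁻⁵ mol / 2.825×10⁻⁴ mol photons = 0.13.

Φ = 0.13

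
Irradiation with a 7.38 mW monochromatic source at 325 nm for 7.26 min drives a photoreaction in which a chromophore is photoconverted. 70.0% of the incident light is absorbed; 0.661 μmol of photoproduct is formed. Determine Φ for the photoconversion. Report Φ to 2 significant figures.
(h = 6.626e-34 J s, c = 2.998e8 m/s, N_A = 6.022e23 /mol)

Product: 0.661 μmol = 6.61e-7 mol.
Photon energy at 325 nm: hc/λ = (6.626e-34)(2.998e8)/(325e-9) = 6.112e-19 J.
Energy delivered: (7.38 mW)(435.6 s) = 3.215 J.
Photons incident: 3.215 / 6.112e-19 = 5.260e18, i.e. 5.260e18/6.022e23 = 8.735e-6 mol.
Photons absorbed: 0.700 × 8.735e-6 = 6.115e-6 mol.
Φ = 6.61e-7 mol / 6.115e-6 mol photons = 0.11.

Φ = 0.11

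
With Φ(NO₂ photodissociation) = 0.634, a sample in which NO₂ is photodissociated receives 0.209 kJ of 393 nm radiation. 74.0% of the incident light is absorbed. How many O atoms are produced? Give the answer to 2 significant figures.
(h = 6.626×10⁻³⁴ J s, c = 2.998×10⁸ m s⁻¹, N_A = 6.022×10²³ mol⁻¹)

Photon energy at 393 nm: hc/λ = (6.626×10⁻³⁴)(2.998×10⁸)/(393×10⁻⁹) = 5.055×10⁻¹⁹ J.
Incident energy: 0.209 kJ = 209 J.
Photons incident: 209 / 5.055×10⁻¹⁹ = 4.135×10²⁰, i.e. 4.135×10²⁰/6.022×10²³ = 6.866×10⁻⁴ mol.
Photons absorbed: 0.740 × 6.866×10⁻⁴ = 5.081×10⁻⁴ mol.
Product: Φ × n_abs = 0.634 × 5.081×10⁻⁴ = 3.221×10⁻⁴ mol.
As a count: 3.221×10⁻⁴ × 6.022×10²³ = 1.9×10²⁰.

1.9×10²⁰ atoms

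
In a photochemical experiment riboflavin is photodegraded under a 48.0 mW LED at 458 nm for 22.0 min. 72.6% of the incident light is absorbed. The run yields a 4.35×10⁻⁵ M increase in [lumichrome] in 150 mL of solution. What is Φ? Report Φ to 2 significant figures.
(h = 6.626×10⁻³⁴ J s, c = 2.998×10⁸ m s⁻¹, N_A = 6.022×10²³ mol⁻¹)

Product: (4.35×10⁻⁵ M)(0.15 L) = 6.525×10⁻⁶ mol.
Photon energy at 458 nm: hc/λ = (6.626×10⁻³⁴)(2.998×10⁸)/(458×10⁻⁹) = 4.337×10⁻¹⁹ J.
Energy delivered: (48.0 mW)(1320 s) = 63.36 J.
Photons incident: 63.36 / 4.337×10⁻¹⁹ = 1.461×10²⁰, i.e. 1.461×10²⁰/6.022×10²³ = 2.426×10⁻⁴ mol.
Photons absorbed: 0.726 × 2.426×10⁻⁴ = 1.761×10⁻⁴ mol.
Φ = 6.525×10⁻⁶ mol / 1.761×10⁻⁴ mol photons = 0.037.

Φ = 0.037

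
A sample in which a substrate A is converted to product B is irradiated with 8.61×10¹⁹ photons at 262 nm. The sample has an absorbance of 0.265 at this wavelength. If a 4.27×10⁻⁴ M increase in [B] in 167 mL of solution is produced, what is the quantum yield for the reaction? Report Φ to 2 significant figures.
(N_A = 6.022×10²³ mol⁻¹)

Product: (4.27×10⁻⁴ M)(0.167 L) = 7.131×10⁻⁵ mol.
Moles of photons: 8.61×10¹⁹ / 6.022×10²³ = 1.430×10⁻⁴ mol.
Fraction absorbed: 1 − 10^(−0.265) = 0.4567.
Photons absorbed: 0.4567 × 1.430×10⁻⁴ = 6.531×10⁻⁵ mol.
Φ = 7.131×10⁻⁵ mol / 6.531×10⁻⁵ mol photons = 1.1.

Φ = 1.1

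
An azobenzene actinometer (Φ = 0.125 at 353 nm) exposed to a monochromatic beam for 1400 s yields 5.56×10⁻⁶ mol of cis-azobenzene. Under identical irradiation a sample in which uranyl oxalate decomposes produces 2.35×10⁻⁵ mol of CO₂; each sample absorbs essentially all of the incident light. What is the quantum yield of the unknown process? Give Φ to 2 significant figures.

Photons absorbed by the actinometer: 5.56×10⁻⁶ / 0.125 = 4.448×10⁻⁵ mol.
Φ(unknown) = 2.35×10⁻⁵ / 4.448×10⁻⁵ = 0.53.

Φ = 0.53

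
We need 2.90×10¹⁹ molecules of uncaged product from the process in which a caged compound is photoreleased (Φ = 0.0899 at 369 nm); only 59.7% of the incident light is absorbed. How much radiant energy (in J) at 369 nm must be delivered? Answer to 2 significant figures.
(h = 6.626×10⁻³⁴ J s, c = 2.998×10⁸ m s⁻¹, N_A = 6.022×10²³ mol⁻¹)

Product: 2.90×10¹⁹ / 6.022×10²³ = 4.816×10⁻⁵ mol.
Photons that must be absorbed: 4.816×10⁻⁵ / 0.0899 = 5.357×10⁻⁴ mol.
Incident photons needed: 5.357×10⁻⁴ / 0.597 = 8.973×10⁻⁴ mol.
Photon energy: hc/λ = 5.383×10⁻¹⁹ J; per mole, 3.242×10⁵ J mol⁻¹.
Energy required: 8.973×10⁻⁴ × 3.242×10⁵ = 290 J.

290 J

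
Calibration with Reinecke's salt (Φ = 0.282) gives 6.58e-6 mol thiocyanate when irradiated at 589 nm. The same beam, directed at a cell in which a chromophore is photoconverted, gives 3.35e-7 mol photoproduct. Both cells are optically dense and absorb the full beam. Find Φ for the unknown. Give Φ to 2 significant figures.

Φ = 0.014

Photons absorbed by the actinometer: 6.58e-6 / 0.282 = 2.333e-5 mol.
Φ(unknown) = 3.35e-7 / 2.333e-5 = 0.014.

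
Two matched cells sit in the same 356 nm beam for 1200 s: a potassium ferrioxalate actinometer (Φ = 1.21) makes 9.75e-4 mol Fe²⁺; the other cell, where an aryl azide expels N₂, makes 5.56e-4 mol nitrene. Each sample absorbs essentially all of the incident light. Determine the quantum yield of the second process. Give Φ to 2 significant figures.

Φ = 0.69

Photons absorbed by the actinometer: 9.75e-4 / 1.21 = 8.058e-4 mol.
Φ(unknown) = 5.56e-4 / 8.058e-4 = 0.69.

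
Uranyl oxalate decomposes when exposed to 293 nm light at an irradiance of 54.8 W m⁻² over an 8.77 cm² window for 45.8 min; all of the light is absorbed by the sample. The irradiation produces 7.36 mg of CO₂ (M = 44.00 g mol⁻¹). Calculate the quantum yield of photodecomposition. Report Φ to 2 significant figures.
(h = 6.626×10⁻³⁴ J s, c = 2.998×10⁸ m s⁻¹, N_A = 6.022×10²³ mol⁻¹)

Product: 7.36 mg / 44.00 g mol⁻¹ = 1.673×10⁻⁴ mol.
Photon energy at 293 nm: hc/λ = (6.626×10⁻³⁴)(2.998×10⁸)/(293×10⁻⁹) = 6.780×10⁻¹⁹ J.
Energy delivered: (54.8 W m⁻²)(8.77×10⁻⁴ m²)(2748 s) = 132.1 J.
Photons incident: 132.1 / 6.780×10⁻¹⁹ = 1.948×10²⁰, i.e. 1.948×10²⁰/6.022×10²³ = 3.235×10⁻⁴ mol.
Φ = 1.673×10⁻⁴ mol / 3.235×10⁻⁴ mol photons = 0.52.

Φ = 0.52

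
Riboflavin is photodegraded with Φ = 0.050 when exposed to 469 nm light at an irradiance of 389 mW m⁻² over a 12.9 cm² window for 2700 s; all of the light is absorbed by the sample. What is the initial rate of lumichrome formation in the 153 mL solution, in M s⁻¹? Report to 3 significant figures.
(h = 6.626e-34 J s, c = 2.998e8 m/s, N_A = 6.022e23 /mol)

6.43e-10 M s⁻¹

Photon energy at 469 nm: hc/λ = (6.626e-34)(2.998e8)/(469e-9) = 4.236e-19 J.
Energy delivered: (389 mW m⁻²)(12.9e-4 m²)(2700 s) = 1.355 J.
Photons incident: 1.355 / 4.236e-19 = 3.199e18, i.e. 3.199e18/6.022e23 = 5.312e-6 mol.
Product formed: 0.050 × 5.312e-6 = 2.656e-7 mol.
Rate: 2.656e-7 mol / (2700 s × 0.153 L) = 6.43e-10 M s⁻¹.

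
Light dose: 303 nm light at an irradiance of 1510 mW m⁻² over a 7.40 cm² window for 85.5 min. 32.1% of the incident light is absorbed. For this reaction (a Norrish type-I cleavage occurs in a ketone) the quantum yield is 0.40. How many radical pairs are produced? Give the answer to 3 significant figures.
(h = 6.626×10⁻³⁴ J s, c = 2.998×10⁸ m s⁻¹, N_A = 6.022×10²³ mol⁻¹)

1.12×10¹⁸ radical pairs

Photon energy at 303 nm: hc/λ = (6.626×10⁻³⁴)(2.998×10⁸)/(303×10⁻⁹) = 6.556×10⁻¹⁹ J.
Energy delivered: (1510 mW m⁻²)(7.40×10⁻⁴ m²)(5130 s) = 5.732 J.
Photons incident: 5.732 / 6.556×10⁻¹⁹ = 8.743×10¹⁸, i.e. 8.743×10¹⁸/6.022×10²³ = 1.452×10⁻⁵ mol.
Photons absorbed: 0.321 × 1.452×10⁻⁵ = 4.661×10⁻⁶ mol.
Product: Φ × n_abs = 0.40 × 4.661×10⁻⁶ = 1.864×10⁻⁶ mol.
As a count: 1.864×10⁻⁶ × 6.022×10²³ = 1.12×10¹⁸.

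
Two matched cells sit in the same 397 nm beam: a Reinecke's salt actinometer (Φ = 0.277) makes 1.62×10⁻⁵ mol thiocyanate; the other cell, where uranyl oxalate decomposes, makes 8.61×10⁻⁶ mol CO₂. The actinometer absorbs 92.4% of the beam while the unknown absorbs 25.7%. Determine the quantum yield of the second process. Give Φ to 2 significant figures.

Photons absorbed by the actinometer: 1.62×10⁻⁵ / 0.277 = 5.848×10⁻⁵ mol.
Incident flux: 5.848×10⁻⁵ / 0.924 = 6.329×10⁻⁵ einstein.
Absorbed by unknown: 0.257 × 6.329×10⁻⁵ = 1.627×10⁻⁵ mol.
Φ(unknown) = 8.61×10⁻⁶ / 1.627×10⁻⁵ = 0.53.

Φ = 0.53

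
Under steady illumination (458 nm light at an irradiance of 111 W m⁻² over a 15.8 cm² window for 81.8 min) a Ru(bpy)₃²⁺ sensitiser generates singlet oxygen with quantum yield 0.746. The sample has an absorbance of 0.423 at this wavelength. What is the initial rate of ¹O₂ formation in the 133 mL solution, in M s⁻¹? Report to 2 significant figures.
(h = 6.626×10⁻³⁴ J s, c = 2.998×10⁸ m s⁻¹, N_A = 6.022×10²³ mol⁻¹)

Photon energy at 458 nm: hc/λ = (6.626×10⁻³⁴)(2.998×10⁸)/(458×10⁻⁹) = 4.337×10⁻¹⁹ J.
Energy delivered: (111 W m⁻²)(15.8×10⁻⁴ m²)(4908 s) = 860.8 J.
Photons incident: 860.8 / 4.337×10⁻¹⁹ = 1.985×10²¹, i.e. 1.985×10²¹/6.022×10²³ = 0.003296 mol.
Fraction absorbed: 1 − 10^(−0.423) = 0.6224.
Photons absorbed: 0.6224 × 0.003296 = 0.002051 mol.
Product formed: 0.746 × 0.002051 = 0.001530 mol.
Rate: 0.001530 mol / (4908 s × 0.133 L) = 2.3×10⁻⁶ M s⁻¹.

2.3×10⁻⁶ M s⁻¹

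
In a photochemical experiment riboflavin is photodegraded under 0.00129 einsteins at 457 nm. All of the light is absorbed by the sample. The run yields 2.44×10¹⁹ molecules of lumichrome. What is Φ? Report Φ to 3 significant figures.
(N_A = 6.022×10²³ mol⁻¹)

Φ = 0.0314

Product: 2.44×10¹⁹ / 6.022×10²³ = 4.052×10⁻⁵ mol.
Φ = 4.052×10⁻⁵ mol / 0.00129 mol photons = 0.0314.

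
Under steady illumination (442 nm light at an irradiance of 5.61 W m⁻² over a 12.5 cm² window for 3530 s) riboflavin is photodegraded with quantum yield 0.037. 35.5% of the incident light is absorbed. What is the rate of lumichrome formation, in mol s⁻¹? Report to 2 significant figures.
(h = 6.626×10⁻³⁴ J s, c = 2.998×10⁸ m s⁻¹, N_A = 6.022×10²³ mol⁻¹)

3.4×10⁻¹⁰ mol s⁻¹

Photon energy at 442 nm: hc/λ = (6.626×10⁻³⁴)(2.998×10⁸)/(442×10⁻⁹) = 4.494×10⁻¹⁹ J.
Energy delivered: (5.61 W m⁻²)(12.5×10⁻⁴ m²)(3530 s) = 24.75 J.
Photons incident: 24.75 / 4.494×10⁻¹⁹ = 5.507×10¹⁹, i.e. 5.507×10¹⁹/6.022×10²³ = 9.145×10⁻⁵ mol.
Photons absorbed: 0.355 × 9.145×10⁻⁵ = 3.246×10⁻⁵ mol.
Product formed: 0.037 × 3.246×10⁻⁵ = 1.201×10⁻⁶ mol.
Rate: 1.201×10⁻⁶ / 3530 s = 3.4×10⁻¹⁰ mol s⁻¹.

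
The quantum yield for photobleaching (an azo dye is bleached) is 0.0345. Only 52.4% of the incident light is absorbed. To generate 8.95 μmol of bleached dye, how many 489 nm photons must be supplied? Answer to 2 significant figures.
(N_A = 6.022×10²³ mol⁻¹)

Product: 8.95 μmol = 8.95×10⁻⁶ mol.
Photons that must be absorbed: 8.95×10⁻⁶ / 0.0345 = 2.594×10⁻⁴ mol.
Incident photons needed: 2.594×10⁻⁴ / 0.524 = 4.950×10⁻⁴ mol.
Photon count: 4.950×10⁻⁴ × 6.022×10²³ = 3.0×10²⁰.

3.0×10²⁰ photons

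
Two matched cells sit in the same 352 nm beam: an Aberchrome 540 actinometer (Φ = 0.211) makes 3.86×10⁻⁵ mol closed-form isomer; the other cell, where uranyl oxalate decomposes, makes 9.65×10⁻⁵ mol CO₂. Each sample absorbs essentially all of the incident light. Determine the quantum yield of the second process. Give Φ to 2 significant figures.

Φ = 0.53

Photons absorbed by the actinometer: 3.86×10⁻⁵ / 0.211 = 1.829×10⁻⁴ mol.
Φ(unknown) = 9.65×10⁻⁵ / 1.829×10⁻⁴ = 0.53.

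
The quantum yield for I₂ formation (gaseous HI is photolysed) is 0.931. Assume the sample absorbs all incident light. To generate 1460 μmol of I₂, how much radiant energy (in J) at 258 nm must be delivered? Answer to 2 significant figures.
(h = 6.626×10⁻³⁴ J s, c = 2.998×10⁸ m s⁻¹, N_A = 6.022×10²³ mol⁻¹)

Product: 1460 μmol = 0.00146 mol.
Photons that must be absorbed: 0.00146 / 0.931 = 0.001568 mol.
Photon energy: hc/λ = 7.700×10⁻¹⁹ J; per mole, 4.637×10⁵ J mol⁻¹.
Energy required: 0.001568 × 4.637×10⁵ = 730 J.

730 J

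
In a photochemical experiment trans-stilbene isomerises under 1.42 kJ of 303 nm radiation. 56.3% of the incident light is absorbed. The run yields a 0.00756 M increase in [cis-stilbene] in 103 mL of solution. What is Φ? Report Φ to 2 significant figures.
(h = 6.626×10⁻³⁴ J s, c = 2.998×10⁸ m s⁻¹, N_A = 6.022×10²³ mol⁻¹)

Φ = 0.38

Product: (0.00756 M)(0.103 L) = 7.787×10⁻⁴ mol.
Photon energy at 303 nm: hc/λ = (6.626×10⁻³⁴)(2.998×10⁸)/(303×10⁻⁹) = 6.556×10⁻¹⁹ J.
Incident energy: 1.42 kJ = 1420 J.
Photons incident: 1420 / 6.556×10⁻¹⁹ = 2.166×10²¹, i.e. 2.166×10²¹/6.022×10²³ = 0.003597 mol.
Photons absorbed: 0.563 × 0.003597 = 0.002025 mol.
Φ = 7.787×10⁻⁴ mol / 0.002025 mol photons = 0.38.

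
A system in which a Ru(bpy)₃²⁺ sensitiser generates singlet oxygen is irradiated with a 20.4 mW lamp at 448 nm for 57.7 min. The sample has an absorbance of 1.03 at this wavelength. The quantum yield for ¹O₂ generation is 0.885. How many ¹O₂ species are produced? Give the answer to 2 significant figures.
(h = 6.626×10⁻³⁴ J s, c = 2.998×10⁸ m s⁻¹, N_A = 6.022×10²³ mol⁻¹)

Photon energy at 448 nm: hc/λ = (6.626×10⁻³⁴)(2.998×10⁸)/(448×10⁻⁹) = 4.434×10⁻¹⁹ J.
Energy delivered: (20.4 mW)(3462 s) = 70.62 J.
Photons incident: 70.62 / 4.434×10⁻¹⁹ = 1.593×10²⁰, i.e. 1.593×10²⁰/6.022×10²³ = 2.645×10⁻⁴ mol.
Fraction absorbed: 1 − 10^(−1.03) = 0.9067.
Photons absorbed: 0.9067 × 2.645×10⁻⁴ = 2.398×10⁻⁴ mol.
Product: Φ × n_abs = 0.885 × 2.398×10⁻⁴ = 2.122×10⁻⁴ mol.
As a count: 2.122×10⁻⁴ × 6.022×10²³ = 1.3×10²⁰.

1.3×10²⁰ species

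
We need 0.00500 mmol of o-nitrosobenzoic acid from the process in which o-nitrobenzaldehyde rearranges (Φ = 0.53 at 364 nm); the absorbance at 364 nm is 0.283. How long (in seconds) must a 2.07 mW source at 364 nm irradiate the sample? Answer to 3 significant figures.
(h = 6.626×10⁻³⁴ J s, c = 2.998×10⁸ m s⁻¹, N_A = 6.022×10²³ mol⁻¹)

Product: 0.00500 mmol = 5.00×10⁻⁶ mol.
Photons that must be absorbed: 5.00×10⁻⁶ / 0.53 = 9.434×10⁻⁶ mol.
Fraction absorbed: 1 − 10^(−0.283) = 0.4788.
Incident photons needed: 9.434×10⁻⁶ / 0.4788 = 1.970×10⁻⁵ mol.
Photon energy: hc/λ = 5.457×10⁻¹⁹ J; per mole, 3.286×10⁵ J mol⁻¹.
Energy required: 1.970×10⁻⁵ × 3.286×10⁵ = 6.473 J.
Time: 6.473 J / 0.00207 W = 3130 s.

t ≈ 3130 s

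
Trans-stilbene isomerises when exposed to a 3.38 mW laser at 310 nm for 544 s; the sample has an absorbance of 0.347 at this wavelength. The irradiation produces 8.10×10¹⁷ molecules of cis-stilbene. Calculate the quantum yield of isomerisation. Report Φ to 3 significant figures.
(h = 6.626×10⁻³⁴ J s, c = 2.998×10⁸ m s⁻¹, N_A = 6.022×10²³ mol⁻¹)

Φ = 0.513

Product: 8.10×10¹⁷ / 6.022×10²³ = 1.345×10⁻⁶ mol.
Photon energy at 310 nm: hc/λ = (6.626×10⁻³⁴)(2.998×10⁸)/(310×10⁻⁹) = 6.408×10⁻¹⁹ J.
Energy delivered: (3.38 mW)(544 s) = 1.839 J.
Photons incident: 1.839 / 6.408×10⁻¹⁹ = 2.870×10¹⁸, i.e. 2.870×10¹⁸/6.022×10²³ = 4.766×10⁻⁶ mol.
Fraction absorbed: 1 − 10^(−0.347) = 0.5502.
Photons absorbed: 0.5502 × 4.766×10⁻⁶ = 2.622×10⁻⁶ mol.
Φ = 1.345×10⁻⁶ mol / 2.622×10⁻⁶ mol photons = 0.513.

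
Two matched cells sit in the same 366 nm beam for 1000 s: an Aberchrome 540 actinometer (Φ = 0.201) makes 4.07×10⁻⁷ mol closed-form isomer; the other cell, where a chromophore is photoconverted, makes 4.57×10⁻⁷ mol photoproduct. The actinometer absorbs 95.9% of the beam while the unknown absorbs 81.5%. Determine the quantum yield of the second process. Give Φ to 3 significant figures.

Photons absorbed by the actinometer: 4.07×10⁻⁷ / 0.201 = 2.025×10⁻⁶ mol.
Incident flux: 2.025×10⁻⁶ / 0.959 = 2.112×10⁻⁶ einstein.
Absorbed by unknown: 0.815 × 2.112×10⁻⁶ = 1.721×10⁻⁶ mol.
Φ(unknown) = 4.57×10⁻⁷ / 1.721×10⁻⁶ = 0.266.

Φ = 0.266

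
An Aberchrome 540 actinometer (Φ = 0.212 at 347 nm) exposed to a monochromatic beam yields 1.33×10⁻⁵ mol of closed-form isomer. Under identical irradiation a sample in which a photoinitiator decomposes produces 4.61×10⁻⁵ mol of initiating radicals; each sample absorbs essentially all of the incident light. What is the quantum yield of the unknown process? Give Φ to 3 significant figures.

Φ = 0.735

Photons absorbed by the actinometer: 1.33×10⁻⁵ / 0.212 = 6.274×10⁻⁵ mol.
Φ(unknown) = 4.61×10⁻⁵ / 6.274×10⁻⁵ = 0.735.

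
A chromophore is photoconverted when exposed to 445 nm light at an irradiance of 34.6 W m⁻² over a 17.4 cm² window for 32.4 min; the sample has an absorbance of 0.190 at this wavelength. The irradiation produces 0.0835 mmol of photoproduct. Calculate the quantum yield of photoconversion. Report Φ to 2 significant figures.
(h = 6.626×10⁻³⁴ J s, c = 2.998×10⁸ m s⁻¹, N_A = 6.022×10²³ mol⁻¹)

Product: 0.0835 mmol = 8.35×10⁻⁵ mol.
Photon energy at 445 nm: hc/λ = (6.626×10⁻³⁴)(2.998×10⁸)/(445×10⁻⁹) = 4.464×10⁻¹⁹ J.
Energy delivered: (34.6 W m⁻²)(17.4×10⁻⁴ m²)(1944 s) = 117.0 J.
Photons incident: 117.0 / 4.464×10⁻¹⁹ = 2.621×10²⁰, i.e. 2.621×10²⁰/6.022×10²³ = 4.352×10⁻⁴ mol.
Fraction absorbed: 1 − 10^(−0.190) = 0.3543.
Photons absorbed: 0.3543 × 4.352×10⁻⁴ = 1.542×10⁻⁴ mol.
Φ = 8.35×10⁻⁵ mol / 1.542×10⁻⁴ mol photons = 0.54.

Φ = 0.54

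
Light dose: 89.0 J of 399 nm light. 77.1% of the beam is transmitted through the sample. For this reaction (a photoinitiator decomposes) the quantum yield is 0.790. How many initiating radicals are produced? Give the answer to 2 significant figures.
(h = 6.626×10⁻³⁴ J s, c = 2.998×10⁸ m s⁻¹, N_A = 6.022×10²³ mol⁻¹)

Photon energy at 399 nm: hc/λ = (6.626×10⁻³⁴)(2.998×10⁸)/(399×10⁻⁹) = 4.979×10⁻¹⁹ J.
Photons incident: 89.0 / 4.979×10⁻¹⁹ = 1.788×10²⁰, i.e. 1.788×10²⁰/6.022×10²³ = 2.969×10⁻⁴ mol.
Fraction absorbed: 1 − 77.1/100 = 0.2290.
Photons absorbed: 0.2290 × 2.969×10⁻⁴ = 6.799×10⁻⁵ mol.
Product: Φ × n_abs = 0.790 × 6.799×10⁻⁵ = 5.371×10⁻⁵ mol.
As a count: 5.371×10⁻⁵ × 6.022×10²³ = 3.2×10¹⁹.

3.2×10¹⁹ initiating radicals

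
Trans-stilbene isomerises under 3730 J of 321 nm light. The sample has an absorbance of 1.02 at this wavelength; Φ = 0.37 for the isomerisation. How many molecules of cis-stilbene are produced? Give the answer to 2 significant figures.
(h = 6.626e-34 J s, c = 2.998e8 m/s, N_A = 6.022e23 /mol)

2.0e21 molecules

Photon energy at 321 nm: hc/λ = (6.626e-34)(2.998e8)/(321e-9) = 6.188e-19 J.
Photons incident: 3730 / 6.188e-19 = 6.028e21, i.e. 6.028e21/6.022e23 = 0.01001 mol.
Fraction absorbed: 1 − 10^(−1.02) = 0.9045.
Photons absorbed: 0.9045 × 0.01001 = 0.009054 mol.
Product: Φ × n_abs = 0.37 × 0.009054 = 0.003350 mol.
As a count: 0.003350 × 6.022e23 = 2.0e21.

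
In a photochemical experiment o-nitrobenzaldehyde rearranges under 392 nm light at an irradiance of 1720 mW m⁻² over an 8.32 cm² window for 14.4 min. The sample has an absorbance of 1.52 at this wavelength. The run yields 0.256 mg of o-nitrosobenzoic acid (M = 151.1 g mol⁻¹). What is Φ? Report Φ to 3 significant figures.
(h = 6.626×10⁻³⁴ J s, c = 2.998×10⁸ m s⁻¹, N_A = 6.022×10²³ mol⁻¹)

Product: 0.256 mg / 151.1 g mol⁻¹ = 1.694×10⁻⁶ mol.
Photon energy at 392 nm: hc/λ = (6.626×10⁻³⁴)(2.998×10⁸)/(392×10⁻⁹) = 5.068×10⁻¹⁹ J.
Energy delivered: (1720 mW m⁻²)(8.32×10⁻⁴ m²)(864 s) = 1.236 J.
Photons incident: 1.236 / 5.068×10⁻¹⁹ = 2.439×10¹⁸, i.e. 2.439×10¹⁸/6.022×10²³ = 4.050×10⁻⁶ mol.
Fraction absorbed: 1 − 10^(−1.52) = 0.9698.
Photons absorbed: 0.9698 × 4.050×10⁻⁶ = 3.928×10⁻⁶ mol.
Φ = 1.694×10⁻⁶ mol / 3.928×10⁻⁶ mol photons = 0.431.

Φ = 0.431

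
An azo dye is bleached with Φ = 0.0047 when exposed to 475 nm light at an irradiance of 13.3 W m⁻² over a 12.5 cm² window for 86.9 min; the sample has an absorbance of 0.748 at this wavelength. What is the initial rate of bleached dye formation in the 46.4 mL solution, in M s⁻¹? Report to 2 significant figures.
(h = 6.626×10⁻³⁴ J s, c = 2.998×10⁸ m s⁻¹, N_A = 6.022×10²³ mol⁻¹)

5.5×10⁻⁹ M s⁻¹

Photon energy at 475 nm: hc/λ = (6.626×10⁻³⁴)(2.998×10⁸)/(475×10⁻⁹) = 4.182×10⁻¹⁹ J.
Energy delivered: (13.3 W m⁻²)(12.5×10⁻⁴ m²)(5214 s) = 86.68 J.
Photons incident: 86.68 / 4.182×10⁻¹⁹ = 2.073×10²⁰, i.e. 2.073×10²⁰/6.022×10²³ = 3.442×10⁻⁴ mol.
Fraction absorbed: 1 − 10^(−0.748) = 0.8214.
Photons absorbed: 0.8214 × 3.442×10⁻⁴ = 2.827×10⁻⁴ mol.
Product formed: 0.0047 × 2.827×10⁻⁴ = 1.329×10⁻⁶ mol.
Rate: 1.329×10⁻⁶ mol / (5214 s × 0.0464 L) = 5.5×10⁻⁹ M s⁻¹.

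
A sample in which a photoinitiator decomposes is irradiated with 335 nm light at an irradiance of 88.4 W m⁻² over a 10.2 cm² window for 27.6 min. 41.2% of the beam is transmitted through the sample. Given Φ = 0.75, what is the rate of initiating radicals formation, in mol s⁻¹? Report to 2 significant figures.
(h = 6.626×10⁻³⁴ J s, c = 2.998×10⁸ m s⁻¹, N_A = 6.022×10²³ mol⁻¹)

1.1×10⁻⁷ mol s⁻¹

Photon energy at 335 nm: hc/λ = (6.626×10⁻³⁴)(2.998×10⁸)/(335×10⁻⁹) = 5.930×10⁻¹⁹ J.
Energy delivered: (88.4 W m⁻²)(10.2×10⁻⁴ m²)(1656 s) = 149.3 J.
Photons incident: 149.3 / 5.930×10⁻¹⁹ = 2.518×10²⁰, i.e. 2.518×10²⁰/6.022×10²³ = 4.181×10⁻⁴ mol.
Fraction absorbed: 1 − 41.2/100 = 0.5880.
Photons absorbed: 0.5880 × 4.181×10⁻⁴ = 2.458×10⁻⁴ mol.
Product formed: 0.75 × 2.458×10⁻⁴ = 1.844×10⁻⁴ mol.
Rate: 1.844×10⁻⁴ / 1656 s = 1.1×10⁻⁷ mol s⁻¹.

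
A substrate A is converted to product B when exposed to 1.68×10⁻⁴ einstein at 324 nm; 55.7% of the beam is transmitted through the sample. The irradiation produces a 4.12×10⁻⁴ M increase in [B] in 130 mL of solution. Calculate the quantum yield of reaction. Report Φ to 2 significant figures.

Φ = 0.72

Product: (4.12×10⁻⁴ M)(0.13 L) = 5.356×10⁻⁵ mol.
Fraction absorbed: 1 − 55.7/100 = 0.4430.
Photons absorbed: 0.4430 × 1.68×10⁻⁴ = 7.442×10⁻⁵ mol.
Φ = 5.356×10⁻⁵ mol / 7.442×10⁻⁵ mol photons = 0.72.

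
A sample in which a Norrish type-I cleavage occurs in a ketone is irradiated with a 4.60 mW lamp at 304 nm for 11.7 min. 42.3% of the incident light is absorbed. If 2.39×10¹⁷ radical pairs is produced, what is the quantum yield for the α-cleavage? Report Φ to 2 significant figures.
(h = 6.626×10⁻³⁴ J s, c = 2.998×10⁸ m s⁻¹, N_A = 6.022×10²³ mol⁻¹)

Φ = 0.11

Product: 2.39×10¹⁷ / 6.022×10²³ = 3.969×10⁻⁷ mol.
Photon energy at 304 nm: hc/λ = (6.626×10⁻³⁴)(2.998×10⁸)/(304×10⁻⁹) = 6.534×10⁻¹⁹ J.
Energy delivered: (4.60 mW)(702 s) = 3.229 J.
Photons incident: 3.229 / 6.534×10⁻¹⁹ = 4.942×10¹⁸, i.e. 4.942×10¹⁸/6.022×10²³ = 8.207×10⁻⁶ mol.
Photons absorbed: 0.423 × 8.207×10⁻⁶ = 3.472×10⁻⁶ mol.
Φ = 3.969×10⁻⁷ mol / 3.472×10⁻⁶ mol photons = 0.11.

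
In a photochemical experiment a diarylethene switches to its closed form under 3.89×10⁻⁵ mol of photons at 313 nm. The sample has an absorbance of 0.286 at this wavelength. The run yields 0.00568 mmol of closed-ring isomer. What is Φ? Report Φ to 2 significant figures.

Φ = 0.30

Product: 0.00568 mmol = 5.68×10⁻⁶ mol.
Fraction absorbed: 1 − 10^(−0.286) = 0.4824.
Photons absorbed: 0.4824 × 3.89×10⁻⁵ = 1.877×10⁻⁵ mol.
Φ = 5.68×10⁻⁶ mol / 1.877×10⁻⁵ mol photons = 0.30.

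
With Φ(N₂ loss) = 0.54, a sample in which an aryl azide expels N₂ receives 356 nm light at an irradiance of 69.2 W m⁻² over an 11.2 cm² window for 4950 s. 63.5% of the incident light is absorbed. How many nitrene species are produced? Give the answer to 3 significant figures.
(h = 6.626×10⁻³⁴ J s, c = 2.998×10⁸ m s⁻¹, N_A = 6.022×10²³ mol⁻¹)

Photon energy at 356 nm: hc/λ = (6.626×10⁻³⁴)(2.998×10⁸)/(356×10⁻⁹) = 5.580×10⁻¹⁹ J.
Energy delivered: (69.2 W m⁻²)(11.2×10⁻⁴ m²)(4950 s) = 383.6 J.
Photons incident: 383.6 / 5.580×10⁻¹⁹ = 6.875×10²⁰, i.e. 6.875×10²⁰/6.022×10²³ = 0.001142 mol.
Photons absorbed: 0.635 × 0.001142 = 7.252×10⁻⁴ mol.
Product: Φ × n_abs = 0.54 × 7.252×10⁻⁴ = 3.916×10⁻⁴ mol.
As a count: 3.916×10⁻⁴ × 6.022×10²³ = 2.36×10²⁰.

2.36×10²⁰ species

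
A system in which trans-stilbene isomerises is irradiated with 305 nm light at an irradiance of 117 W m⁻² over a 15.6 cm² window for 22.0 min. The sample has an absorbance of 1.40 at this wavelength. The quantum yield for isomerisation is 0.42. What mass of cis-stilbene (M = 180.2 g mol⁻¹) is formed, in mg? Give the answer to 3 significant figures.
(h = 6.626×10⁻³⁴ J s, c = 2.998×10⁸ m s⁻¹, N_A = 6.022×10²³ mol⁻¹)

44.6 mg

Photon energy at 305 nm: hc/λ = (6.626×10⁻³⁴)(2.998×10⁸)/(305×10⁻⁹) = 6.513×10⁻¹⁹ J.
Energy delivered: (117 W m⁻²)(15.6×10⁻⁴ m²)(1320 s) = 240.9 J.
Photons incident: 240.9 / 6.513×10⁻¹⁹ = 3.699×10²⁰, i.e. 3.699×10²⁰/6.022×10²³ = 6.142×10⁻⁴ mol.
Fraction absorbed: 1 − 10^(−1.40) = 0.9602.
Photons absorbed: 0.9602 × 6.142×10⁻⁴ = 5.898×10⁻⁴ mol.
Product: Φ × n_abs = 0.42 × 5.898×10⁻⁴ = 2.477×10⁻⁴ mol.
Mass: 2.477×10⁻⁴ × 180.2 = 0.04464 g = 44.6 mg.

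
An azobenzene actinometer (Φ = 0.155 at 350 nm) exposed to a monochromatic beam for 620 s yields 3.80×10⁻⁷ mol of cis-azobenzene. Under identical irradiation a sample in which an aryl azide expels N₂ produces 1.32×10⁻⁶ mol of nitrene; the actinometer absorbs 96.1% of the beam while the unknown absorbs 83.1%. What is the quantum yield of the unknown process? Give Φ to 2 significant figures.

Photons absorbed by the actinometer: 3.80×10⁻⁷ / 0.155 = 2.452×10⁻⁶ mol.
Incident flux: 2.452×10⁻⁶ / 0.961 = 2.552×10⁻⁶ einstein.
Absorbed by unknown: 0.831 × 2.552×10⁻⁶ = 2.121×10⁻⁶ mol.
Φ(unknown) = 1.32×10⁻⁶ / 2.121×10⁻⁶ = 0.62.

Φ = 0.62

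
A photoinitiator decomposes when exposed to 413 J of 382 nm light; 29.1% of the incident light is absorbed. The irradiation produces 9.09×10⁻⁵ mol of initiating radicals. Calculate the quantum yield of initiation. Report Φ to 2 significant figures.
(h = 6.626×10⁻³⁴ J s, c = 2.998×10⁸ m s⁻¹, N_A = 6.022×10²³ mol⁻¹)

Φ = 0.24

Photon energy at 382 nm: hc/λ = (6.626×10⁻³⁴)(2.998×10⁸)/(382×10⁻⁹) = 5.200×10⁻¹⁹ J.
Photons incident: 413 / 5.200×10⁻¹⁹ = 7.942×10²⁰, i.e. 7.942×10²⁰/6.022×10²³ = 0.001319 mol.
Photons absorbed: 0.291 × 0.001319 = 3.838×10⁻⁴ mol.
Φ = 9.09×10⁻⁵ mol / 3.838×10⁻⁴ mol photons = 0.24.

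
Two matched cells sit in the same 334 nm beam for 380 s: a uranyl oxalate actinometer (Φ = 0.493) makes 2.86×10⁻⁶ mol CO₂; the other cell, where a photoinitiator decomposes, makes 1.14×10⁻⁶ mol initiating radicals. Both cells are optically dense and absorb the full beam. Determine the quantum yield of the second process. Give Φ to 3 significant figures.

Photons absorbed by the actinometer: 2.86×10⁻⁶ / 0.493 = 5.801×10⁻⁶ mol.
Φ(unknown) = 1.14×10⁻⁶ / 5.801×10⁻⁶ = 0.197.

Φ = 0.197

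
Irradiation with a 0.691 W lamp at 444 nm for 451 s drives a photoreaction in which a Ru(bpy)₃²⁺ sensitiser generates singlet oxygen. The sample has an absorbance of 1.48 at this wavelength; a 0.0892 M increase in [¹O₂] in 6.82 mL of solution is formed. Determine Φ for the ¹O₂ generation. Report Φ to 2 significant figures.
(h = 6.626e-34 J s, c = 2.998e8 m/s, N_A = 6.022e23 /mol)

Product: (0.0892 M)(0.00682 L) = 6.083e-4 mol.
Photon energy at 444 nm: hc/λ = (6.626e-34)(2.998e8)/(444e-9) = 4.474e-19 J.
Energy delivered: (0.691 W)(451 s) = 311.6 J.
Photons incident: 311.6 / 4.474e-19 = 6.965e20, i.e. 6.965e20/6.022e23 = 0.001157 mol.
Fraction absorbed: 1 − 10^(−1.48) = 0.9669.
Photons absorbed: 0.9669 × 0.001157 = 0.001119 mol.
Φ = 6.083e-4 mol / 0.001119 mol photons = 0.54.

Φ = 0.54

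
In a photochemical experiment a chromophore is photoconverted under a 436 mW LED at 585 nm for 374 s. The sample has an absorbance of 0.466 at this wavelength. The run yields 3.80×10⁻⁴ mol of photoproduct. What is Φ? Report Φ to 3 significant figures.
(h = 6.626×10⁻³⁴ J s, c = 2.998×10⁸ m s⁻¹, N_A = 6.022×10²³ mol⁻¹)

Photon energy at 585 nm: hc/λ = (6.626×10⁻³⁴)(2.998×10⁸)/(585×10⁻⁹) = 3.396×10⁻¹⁹ J.
Energy delivered: (436 mW)(374 s) = 163.1 J.
Photons incident: 163.1 / 3.396×10⁻¹⁹ = 4.803×10²⁰, i.e. 4.803×10²⁰/6.022×10²³ = 7.976×10⁻⁴ mol.
Fraction absorbed: 1 − 10^(−0.466) = 0.6580.
Photons absorbed: 0.6580 × 7.976×10⁻⁴ = 5.248×10⁻⁴ mol.
Φ = 3.80×10⁻⁴ mol / 5.248×10⁻⁴ mol photons = 0.724.

Φ = 0.724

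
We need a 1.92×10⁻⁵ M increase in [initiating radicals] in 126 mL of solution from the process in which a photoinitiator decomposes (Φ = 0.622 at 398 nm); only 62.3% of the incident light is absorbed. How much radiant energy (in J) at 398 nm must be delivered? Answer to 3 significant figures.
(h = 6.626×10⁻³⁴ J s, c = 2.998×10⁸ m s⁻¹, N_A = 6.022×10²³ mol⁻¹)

1.88 J

Product: (1.92×10⁻⁵ M)(0.126 L) = 2.419×10⁻⁶ mol.
Photons that must be absorbed: 2.419×10⁻⁶ / 0.622 = 3.889×10⁻⁶ mol.
Incident photons needed: 3.889×10⁻⁶ / 0.623 = 6.242×10⁻⁶ mol.
Photon energy: hc/λ = 4.991×10⁻¹⁹ J; per mole, 3.006×10⁵ J mol⁻¹.
Energy required: 6.242×10⁻⁶ × 3.006×10⁵ = 1.88 J.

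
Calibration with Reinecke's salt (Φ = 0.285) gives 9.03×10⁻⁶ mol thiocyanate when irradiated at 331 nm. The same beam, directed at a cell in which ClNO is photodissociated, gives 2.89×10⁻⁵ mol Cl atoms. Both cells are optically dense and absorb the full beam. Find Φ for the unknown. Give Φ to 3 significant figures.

Photons absorbed by the actinometer: 9.03×10⁻⁶ / 0.285 = 3.168×10⁻⁵ mol.
Φ(unknown) = 2.89×10⁻⁵ / 3.168×10⁻⁵ = 0.912.

Φ = 0.912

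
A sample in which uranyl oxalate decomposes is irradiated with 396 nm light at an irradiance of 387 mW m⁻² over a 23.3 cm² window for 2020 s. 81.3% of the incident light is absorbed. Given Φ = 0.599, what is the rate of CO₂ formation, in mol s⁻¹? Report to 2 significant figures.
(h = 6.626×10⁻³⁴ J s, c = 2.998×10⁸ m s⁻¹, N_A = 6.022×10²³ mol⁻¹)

Photon energy at 396 nm: hc/λ = (6.626×10⁻³⁴)(2.998×10⁸)/(396×10⁻⁹) = 5.016×10⁻¹⁹ J.
Energy delivered: (387 mW m⁻²)(23.3×10⁻⁴ m²)(2020 s) = 1.821 J.
Photons incident: 1.821 / 5.016×10⁻¹⁹ = 3.630×10¹⁸, i.e. 3.630×10¹⁸/6.022×10²³ = 6.028×10⁻⁶ mol.
Photons absorbed: 0.813 × 6.028×10⁻⁶ = 4.901×10⁻⁶ mol.
Product formed: 0.599 × 4.901×10⁻⁶ = 2.936×10⁻⁶ mol.
Rate: 2.936×10⁻⁶ / 2020 s = 1.5×10⁻⁹ mol s⁻¹.

1.5×10⁻⁹ mol s⁻¹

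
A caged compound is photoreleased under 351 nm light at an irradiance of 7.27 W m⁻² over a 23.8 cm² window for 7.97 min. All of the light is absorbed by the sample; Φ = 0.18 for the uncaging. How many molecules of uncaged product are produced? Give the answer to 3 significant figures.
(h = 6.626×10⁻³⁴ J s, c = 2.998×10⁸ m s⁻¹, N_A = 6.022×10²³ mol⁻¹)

Photon energy at 351 nm: hc/λ = (6.626×10⁻³⁴)(2.998×10⁸)/(351×10⁻⁹) = 5.659×10⁻¹⁹ J.
Energy delivered: (7.27 W m⁻²)(23.8×10⁻⁴ m²)(478.2 s) = 8.274 J.
Photons incident: 8.274 / 5.659×10⁻¹⁹ = 1.462×10¹⁹, i.e. 1.462×10¹⁹/6.022×10²³ = 2.428×10⁻⁵ mol.
Product: Φ × n_abs = 0.18 × 2.428×10⁻⁵ = 4.370×10⁻⁶ mol.
As a count: 4.370×10⁻⁶ × 6.022×10²³ = 2.63×10¹⁸.

2.63×10¹⁸ molecules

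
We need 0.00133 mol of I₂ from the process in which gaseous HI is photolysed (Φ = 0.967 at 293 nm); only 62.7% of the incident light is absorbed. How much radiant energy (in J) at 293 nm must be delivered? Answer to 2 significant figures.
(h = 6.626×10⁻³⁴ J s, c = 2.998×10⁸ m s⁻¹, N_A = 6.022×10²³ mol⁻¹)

Photons that must be absorbed: 0.00133 / 0.967 = 0.001375 mol.
Incident photons needed: 0.001375 / 0.627 = 0.002193 mol.
Photon energy: hc/λ = 6.780×10⁻¹⁹ J; per mole, 4.083×10⁵ J mol⁻¹.
Energy required: 0.002193 × 4.083×10⁵ = 900 J.

900 J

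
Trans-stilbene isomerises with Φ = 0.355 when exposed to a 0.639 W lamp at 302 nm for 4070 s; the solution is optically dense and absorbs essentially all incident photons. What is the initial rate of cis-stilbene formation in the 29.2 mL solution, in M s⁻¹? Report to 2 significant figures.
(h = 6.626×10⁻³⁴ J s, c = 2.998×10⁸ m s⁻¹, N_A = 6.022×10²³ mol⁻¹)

Photon energy at 302 nm: hc/λ = (6.626×10⁻³⁴)(2.998×10⁸)/(302×10⁻⁹) = 6.578×10⁻¹⁹ J.
Energy delivered: (0.639 W)(4070 s) = 2601 J.
Photons incident: 2601 / 6.578×10⁻¹⁹ = 3.954×10²¹, i.e. 3.954×10²¹/6.022×10²³ = 0.006566 mol.
Product formed: 0.355 × 0.006566 = 0.002331 mol.
Rate: 0.002331 mol / (4070 s × 0.0292 L) = 2.0×10⁻⁵ M s⁻¹.

2.0×10⁻⁵ M s⁻¹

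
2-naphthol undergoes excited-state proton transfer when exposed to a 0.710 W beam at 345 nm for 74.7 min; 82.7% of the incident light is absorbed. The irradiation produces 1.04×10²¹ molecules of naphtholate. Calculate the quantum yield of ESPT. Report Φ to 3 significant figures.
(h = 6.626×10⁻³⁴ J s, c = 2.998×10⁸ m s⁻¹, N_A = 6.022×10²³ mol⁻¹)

Φ = 0.228

Product: 1.04×10²¹ / 6.022×10²³ = 0.001727 mol.
Photon energy at 345 nm: hc/λ = (6.626×10⁻³⁴)(2.998×10⁸)/(345×10⁻⁹) = 5.758×10⁻¹⁹ J.
Energy delivered: (0.710 W)(4482 s) = 3182 J.
Photons incident: 3182 / 5.758×10⁻¹⁹ = 5.526×10²¹, i.e. 5.526×10²¹/6.022×10²³ = 0.009176 mol.
Photons absorbed: 0.827 × 0.009176 = 0.007589 mol.
Φ = 0.001727 mol / 0.007589 mol photons = 0.228.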